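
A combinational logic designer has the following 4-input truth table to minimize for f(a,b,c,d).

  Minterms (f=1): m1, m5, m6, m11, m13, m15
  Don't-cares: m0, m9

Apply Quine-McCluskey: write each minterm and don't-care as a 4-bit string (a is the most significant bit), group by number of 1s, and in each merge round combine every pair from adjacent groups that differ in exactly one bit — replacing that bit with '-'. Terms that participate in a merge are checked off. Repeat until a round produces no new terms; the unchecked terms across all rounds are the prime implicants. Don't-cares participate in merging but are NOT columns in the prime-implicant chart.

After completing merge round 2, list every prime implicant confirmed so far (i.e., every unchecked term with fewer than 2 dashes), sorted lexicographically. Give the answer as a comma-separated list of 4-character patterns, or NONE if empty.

000-, 0110

size-2^0 implicants → 0000(✓)  0001(✓)  0101(✓)  0110  1001(✓)  1011(✓)  1101(✓)  1111(✓)
size-2^1 implicants → -001(✓)  -101(✓)  0-01(✓)  000-  1-01(✓)  1-11(✓)  10-1(✓)  11-1(✓)
size-2^2 implicants → --01  1--1
Unchecked terms (primes): --01, 000-, 0110, 1--1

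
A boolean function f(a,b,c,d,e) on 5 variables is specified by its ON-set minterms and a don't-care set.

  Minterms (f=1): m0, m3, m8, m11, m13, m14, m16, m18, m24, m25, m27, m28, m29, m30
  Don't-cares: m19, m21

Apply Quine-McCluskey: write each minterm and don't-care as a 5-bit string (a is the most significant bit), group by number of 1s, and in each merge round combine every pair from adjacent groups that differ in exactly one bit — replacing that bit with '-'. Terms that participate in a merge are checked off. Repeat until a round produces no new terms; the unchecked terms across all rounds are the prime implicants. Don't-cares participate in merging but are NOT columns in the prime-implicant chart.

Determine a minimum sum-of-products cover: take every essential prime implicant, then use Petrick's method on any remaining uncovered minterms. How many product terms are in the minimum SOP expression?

6

size-2^0 implicants → 00000(✓)  00011(✓)  01000(✓)  01011(✓)  01101(✓)  01110(✓)  10000(✓)  10010(✓)  10011(✓)  10101(✓)  11000(✓)  11001(✓)  11011(✓)  11100(✓)  11101(✓)  11110(✓)
size-2^1 implicants → -0000(✓)  -0011(✓)  -1000(✓)  -1011(✓)  -1101  -1110  0-000(✓)  0-011(✓)  1-000(✓)  1-011(✓)  1-101  100-0  1001-  11-00(✓)  11-01(✓)  110-1  1100-(✓)  111-0  1110-(✓)
size-2^2 implicants → --000  --011  11-0-
Unchecked terms (primes): --000, --011, -1101, -1110, 1-101, 100-0, 1001-, 11-0-, 110-1, 111-0
Minterm coverage:
  m0 ⊆ --000 [E]
  m3 ⊆ --011 [E]
  m8 ⊆ --000 [E]
  m11 ⊆ --011 [E]
  m13 ⊆ -1101 [E]
  m14 ⊆ -1110 [E]
  m16 ⊆ --000,100-0
  m18 ⊆ 100-0,1001-
  m24 ⊆ --000,11-0-
  m25 ⊆ 11-0-,110-1
  m27 ⊆ --011,110-1
  m28 ⊆ 11-0-,111-0
  m29 ⊆ -1101,1-101,11-0-
  m30 ⊆ -1110,111-0
E = {--000, --011, -1101, -1110}
Petrick residual → 100-0, 11-0-
Cover = c'd'e' + c'de + bcd'e + bcde' + ab'c'e' + abd'  |cover|=6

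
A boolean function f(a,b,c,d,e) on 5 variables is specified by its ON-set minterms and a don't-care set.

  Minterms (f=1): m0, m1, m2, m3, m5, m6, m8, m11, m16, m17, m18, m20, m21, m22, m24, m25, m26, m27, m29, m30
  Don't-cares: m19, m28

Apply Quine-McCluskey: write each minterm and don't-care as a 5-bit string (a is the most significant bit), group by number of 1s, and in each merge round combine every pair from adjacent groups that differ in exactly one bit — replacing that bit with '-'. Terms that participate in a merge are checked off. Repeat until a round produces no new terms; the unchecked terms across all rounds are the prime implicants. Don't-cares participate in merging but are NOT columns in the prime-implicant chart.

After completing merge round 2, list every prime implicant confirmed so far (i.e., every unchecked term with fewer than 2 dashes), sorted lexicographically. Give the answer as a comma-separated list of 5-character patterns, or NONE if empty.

NONE

size-2^0 implicants → 00000(✓)  00001(✓)  00010(✓)  00011(✓)  00101(✓)  00110(✓)  01000(✓)  01011(✓)  10000(✓)  10001(✓)  10010(✓)  10011(✓)  10100(✓)  10101(✓)  10110(✓)  11000(✓)  11001(✓)  11010(✓)  11011(✓)  11100(✓)  11101(✓)  11110(✓)
size-2^1 implicants → -0000(✓)  -0001(✓)  -0010(✓)  -0011(✓)  -0101(✓)  -0110(✓)  -1000(✓)  -1011(✓)  0-000(✓)  0-011(✓)  00-01(✓)  00-10(✓)  000-0(✓)  000-1(✓)  0000-(✓)  0001-(✓)  1-000(✓)  1-001(✓)  1-010(✓)  1-011(✓)  1-100(✓)  1-101(✓)  1-110(✓)  10-00(✓)  10-01(✓)  10-10(✓)  100-0(✓)  100-1(✓)  1000-(✓)  1001-(✓)  101-0(✓)  1010-(✓)  11-00(✓)  11-01(✓)  11-10(✓)  110-0(✓)  110-1(✓)  1100-(✓)  1101-(✓)  111-0(✓)  1110-(✓)
size-2^2 implicants → --000  --011  -0-01  -0-10  -00-0(✓)  -00-1(✓)  -000-(✓)  -001-(✓)  000--(✓)  1--00(✓)  1--01(✓)  1--10(✓)  1-0-0(✓)  1-0-1(✓)  1-00-(✓)  1-01-(✓)  1-1-0(✓)  1-10-(✓)  10--0(✓)  10-0-(✓)  100--(✓)  11--0(✓)  11-0-(✓)  110--(✓)
size-2^3 implicants → -00--  1---0  1--0-  1-0--
Unchecked terms (primes): --000, --011, -0-01, -0-10, -00--, 1---0, 1--0-, 1-0--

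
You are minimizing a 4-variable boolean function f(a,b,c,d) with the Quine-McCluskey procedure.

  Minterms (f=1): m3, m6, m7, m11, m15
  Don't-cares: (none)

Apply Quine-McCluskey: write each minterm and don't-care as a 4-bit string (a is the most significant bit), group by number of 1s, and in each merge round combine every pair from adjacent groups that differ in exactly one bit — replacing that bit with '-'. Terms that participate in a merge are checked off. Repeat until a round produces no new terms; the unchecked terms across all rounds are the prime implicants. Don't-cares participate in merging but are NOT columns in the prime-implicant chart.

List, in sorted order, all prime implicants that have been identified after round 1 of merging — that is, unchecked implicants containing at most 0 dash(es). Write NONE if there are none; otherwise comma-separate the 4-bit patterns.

[col 0] 0011*, 0110*, 0111*, 1011*, 1111*
[col 1] -011*, -111*, 0-11*, 011-, 1-11*
[col 2] --11
Prime implicants: --11, 011-

NONE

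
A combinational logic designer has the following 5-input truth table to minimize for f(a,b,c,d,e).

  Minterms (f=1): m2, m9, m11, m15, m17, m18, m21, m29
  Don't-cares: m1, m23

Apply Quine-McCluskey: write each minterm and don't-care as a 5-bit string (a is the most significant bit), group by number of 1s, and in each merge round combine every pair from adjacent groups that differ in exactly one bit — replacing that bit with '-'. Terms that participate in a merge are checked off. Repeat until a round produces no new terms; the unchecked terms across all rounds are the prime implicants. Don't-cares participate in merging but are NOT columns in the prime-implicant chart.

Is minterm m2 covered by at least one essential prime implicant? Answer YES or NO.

[col 0] 00001*, 00010*, 01001*, 01011*, 01111*, 10001*, 10010*, 10101*, 10111*, 11101*
[col 1] -0001, -0010, 0-001, 01-11, 010-1, 1-101, 10-01, 101-1
Prime implicants: -0001, -0010, 0-001, 01-11, 010-1, 1-101, 10-01, 101-1
PI chart (minterm → PIs covering it):
  2 | -0010  (sole → essential)
  9 | 0-001,010-1
  11 | 01-11,010-1
  15 | 01-11  (sole → essential)
  17 | -0001,10-01
  18 | -0010  (sole → essential)
  21 | 1-101,10-01,101-1
  29 | 1-101  (sole → essential)
Essential prime implicants: -0010, 01-11, 1-101

YES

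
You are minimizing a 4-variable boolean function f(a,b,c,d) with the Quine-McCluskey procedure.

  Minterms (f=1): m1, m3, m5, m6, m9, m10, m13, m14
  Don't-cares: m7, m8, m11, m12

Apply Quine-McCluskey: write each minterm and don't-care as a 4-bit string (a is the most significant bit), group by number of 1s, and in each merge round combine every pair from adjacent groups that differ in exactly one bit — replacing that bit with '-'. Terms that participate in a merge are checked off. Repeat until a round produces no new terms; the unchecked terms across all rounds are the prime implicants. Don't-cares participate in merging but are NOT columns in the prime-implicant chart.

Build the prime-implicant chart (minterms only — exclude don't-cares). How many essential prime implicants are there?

size-2^0 implicants → 0001(✓)  0011(✓)  0101(✓)  0110(✓)  0111(✓)  1000(✓)  1001(✓)  1010(✓)  1011(✓)  1100(✓)  1101(✓)  1110(✓)
size-2^1 implicants → -001(✓)  -011(✓)  -101(✓)  -110  0-01(✓)  0-11(✓)  00-1(✓)  01-1(✓)  011-  1-00(✓)  1-01(✓)  1-10(✓)  10-0(✓)  10-1(✓)  100-(✓)  101-(✓)  11-0(✓)  110-(✓)
size-2^2 implicants → --01  -0-1  0--1  1--0  1-0-  10--
Unchecked terms (primes): --01, -0-1, -110, 0--1, 011-, 1--0, 1-0-, 10--
Minterm coverage:
  m1 ⊆ --01,-0-1,0--1
  m3 ⊆ -0-1,0--1
  m5 ⊆ --01,0--1
  m6 ⊆ -110,011-
  m9 ⊆ --01,-0-1,1-0-,10--
  m10 ⊆ 1--0,10--
  m13 ⊆ --01,1-0-
  m14 ⊆ -110,1--0
(no essential prime implicants)

0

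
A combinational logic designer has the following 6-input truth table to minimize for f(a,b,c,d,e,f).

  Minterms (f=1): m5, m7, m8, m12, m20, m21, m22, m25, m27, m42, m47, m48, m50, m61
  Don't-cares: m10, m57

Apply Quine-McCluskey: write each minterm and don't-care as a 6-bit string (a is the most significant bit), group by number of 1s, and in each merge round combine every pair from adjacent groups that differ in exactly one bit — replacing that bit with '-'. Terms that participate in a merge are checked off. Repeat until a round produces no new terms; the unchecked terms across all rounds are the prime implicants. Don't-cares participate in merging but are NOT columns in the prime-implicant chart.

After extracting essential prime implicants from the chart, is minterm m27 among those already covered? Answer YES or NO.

YES

size-2^0 implicants → 000101(✓)  000111(✓)  001000(✓)  001010(✓)  001100(✓)  010100(✓)  010101(✓)  010110(✓)  011001(✓)  011011(✓)  101010(✓)  101111  110000(✓)  110010(✓)  111001(✓)  111101(✓)
size-2^1 implicants → -01010  -11001  0-0101  0001-1  001-00  0010-0  0101-0  01010-  0110-1  1100-0  111-01
Unchecked terms (primes): -01010, -11001, 0-0101, 0001-1, 001-00, 0010-0, 0101-0, 01010-, 0110-1, 101111, 1100-0, 111-01
Minterm coverage:
  m5 ⊆ 0-0101,0001-1
  m7 ⊆ 0001-1 [E]
  m8 ⊆ 001-00,0010-0
  m12 ⊆ 001-00 [E]
  m20 ⊆ 0101-0,01010-
  m21 ⊆ 0-0101,01010-
  m22 ⊆ 0101-0 [E]
  m25 ⊆ -11001,0110-1
  m27 ⊆ 0110-1 [E]
  m42 ⊆ -01010 [E]
  m47 ⊆ 101111 [E]
  m48 ⊆ 1100-0 [E]
  m50 ⊆ 1100-0 [E]
  m61 ⊆ 111-01 [E]
E = {-01010, 0001-1, 001-00, 0101-0, 0110-1, 101111, 1100-0, 111-01}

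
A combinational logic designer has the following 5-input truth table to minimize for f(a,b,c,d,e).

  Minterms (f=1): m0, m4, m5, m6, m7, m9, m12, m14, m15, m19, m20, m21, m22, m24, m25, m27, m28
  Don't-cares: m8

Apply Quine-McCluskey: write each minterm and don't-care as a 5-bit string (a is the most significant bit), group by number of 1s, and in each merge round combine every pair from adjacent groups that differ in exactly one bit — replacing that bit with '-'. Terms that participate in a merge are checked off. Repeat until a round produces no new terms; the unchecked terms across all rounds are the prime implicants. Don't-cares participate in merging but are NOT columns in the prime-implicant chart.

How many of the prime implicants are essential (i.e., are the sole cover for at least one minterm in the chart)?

6

Round 0: 00000✓ 00100✓ 00101✓ 00110✓ 00111✓ 01000✓ 01001✓ 01100✓ 01110✓ 01111✓ 10011✓ 10100✓ 10101✓ 10110✓ 11000✓ 11001✓ 11011✓ 11100✓
Round 1: -0100✓ -0101✓ -0110✓ -1000✓ -1001✓ -1100✓ 0-000✓ 0-100✓ 0-110✓ 0-111✓ 00-00✓ 001-0✓ 001-1✓ 0010-✓ 0011-✓ 01-00✓ 0100-✓ 011-0✓ 0111-✓ 1-011 1-100✓ 101-0✓ 1010-✓ 11-00✓ 110-1 1100-✓
Round 2: --100 -01-0 -010- -1-00 -100- 0--00 0-1-0 0-11- 001--
PIs = {--100, -01-0, -010-, -1-00, -100-, 0--00, 0-1-0, 0-11-, 001--, 1-011, 110-1}
Coverage chart:
  m0: 0--00 ←essential
  m4: --100,-01-0,-010-,0--00,0-1-0,001--
  m5: -010-,001--
  m6: -01-0,0-1-0,0-11-,001--
  m7: 0-11-,001--
  m9: -100- ←essential
  m12: --100,-1-00,0--00,0-1-0
  m14: 0-1-0,0-11-
  m15: 0-11- ←essential
  m19: 1-011 ←essential
  m20: --100,-01-0,-010-
  m21: -010- ←essential
  m22: -01-0 ←essential
  m24: -1-00,-100-
  m25: -100-,110-1
  m27: 1-011,110-1
  m28: --100,-1-00
Essential: -01-0, -010-, -100-, 0--00, 0-11-, 1-011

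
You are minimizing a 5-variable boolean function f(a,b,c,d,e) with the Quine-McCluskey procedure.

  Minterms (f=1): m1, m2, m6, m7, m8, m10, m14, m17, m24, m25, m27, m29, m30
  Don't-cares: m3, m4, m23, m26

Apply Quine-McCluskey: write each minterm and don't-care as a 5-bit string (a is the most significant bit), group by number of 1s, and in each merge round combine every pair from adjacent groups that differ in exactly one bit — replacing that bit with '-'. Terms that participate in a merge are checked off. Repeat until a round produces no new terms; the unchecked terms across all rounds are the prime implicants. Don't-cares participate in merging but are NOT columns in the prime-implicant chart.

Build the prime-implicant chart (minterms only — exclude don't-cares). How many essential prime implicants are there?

4

Round 0: 00001✓ 00010✓ 00011✓ 00100✓ 00110✓ 00111✓ 01000✓ 01010✓ 01110✓ 10001✓ 10111✓ 11000✓ 11001✓ 11010✓ 11011✓ 11101✓ 11110✓
Round 1: -0001 -0111 -1000✓ -1010✓ -1110✓ 0-010✓ 0-110✓ 00-10✓ 00-11✓ 000-1 0001-✓ 001-0 0011-✓ 01-10✓ 010-0✓ 1-001 11-01 11-10✓ 110-0✓ 110-1✓ 1100-✓ 1101-✓
Round 2: -1-10 -10-0 0--10 00-1- 110--
PIs = {-0001, -0111, -1-10, -10-0, 0--10, 00-1-, 000-1, 001-0, 1-001, 11-01, 110--}
Coverage chart:
  m1: -0001,000-1
  m2: 0--10,00-1-
  m6: 0--10,00-1-,001-0
  m7: -0111,00-1-
  m8: -10-0 ←essential
  m10: -1-10,-10-0,0--10
  m14: -1-10,0--10
  m17: -0001,1-001
  m24: -10-0,110--
  m25: 1-001,11-01,110--
  m27: 110-- ←essential
  m29: 11-01 ←essential
  m30: -1-10 ←essential
Essential: -1-10, -10-0, 11-01, 110--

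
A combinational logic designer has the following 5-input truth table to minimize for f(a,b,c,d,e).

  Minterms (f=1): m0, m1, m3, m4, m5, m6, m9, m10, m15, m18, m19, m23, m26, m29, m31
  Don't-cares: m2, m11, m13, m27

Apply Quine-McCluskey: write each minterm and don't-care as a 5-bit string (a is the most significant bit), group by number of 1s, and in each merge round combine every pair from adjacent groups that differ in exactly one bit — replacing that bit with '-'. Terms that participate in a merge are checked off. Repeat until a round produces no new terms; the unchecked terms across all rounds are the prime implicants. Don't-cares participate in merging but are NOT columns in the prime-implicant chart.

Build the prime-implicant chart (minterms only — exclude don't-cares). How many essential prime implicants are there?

4

size-2^0 implicants → 00000(✓)  00001(✓)  00010(✓)  00011(✓)  00100(✓)  00101(✓)  00110(✓)  01001(✓)  01010(✓)  01011(✓)  01101(✓)  01111(✓)  10010(✓)  10011(✓)  10111(✓)  11010(✓)  11011(✓)  11101(✓)  11111(✓)
size-2^1 implicants → -0010(✓)  -0011(✓)  -1010(✓)  -1011(✓)  -1101(✓)  -1111(✓)  0-001(✓)  0-010(✓)  0-011(✓)  0-101(✓)  00-00(✓)  00-01(✓)  00-10(✓)  000-0(✓)  000-1(✓)  0000-(✓)  0001-(✓)  001-0(✓)  0010-(✓)  01-01(✓)  01-11(✓)  010-1(✓)  0101-(✓)  011-1(✓)  1-010(✓)  1-011(✓)  1-111(✓)  10-11(✓)  1001-(✓)  11-11(✓)  1101-(✓)  111-1(✓)
size-2^2 implicants → --010(✓)  --011(✓)  -001-(✓)  -1-11  -101-(✓)  -11-1  0--01  0-0-1  0-01-(✓)  00--0  00-0-  000--  01--1  1--11  1-01-(✓)
size-2^3 implicants → --01-
Unchecked terms (primes): --01-, -1-11, -11-1, 0--01, 0-0-1, 00--0, 00-0-, 000--, 01--1, 1--11
Minterm coverage:
  m0 ⊆ 00--0,00-0-,000--
  m1 ⊆ 0--01,0-0-1,00-0-,000--
  m3 ⊆ --01-,0-0-1,000--
  m4 ⊆ 00--0,00-0-
  m5 ⊆ 0--01,00-0-
  m6 ⊆ 00--0 [E]
  m9 ⊆ 0--01,0-0-1,01--1
  m10 ⊆ --01- [E]
  m15 ⊆ -1-11,-11-1,01--1
  m18 ⊆ --01- [E]
  m19 ⊆ --01-,1--11
  m23 ⊆ 1--11 [E]
  m26 ⊆ --01- [E]
  m29 ⊆ -11-1 [E]
  m31 ⊆ -1-11,-11-1,1--11
E = {--01-, -11-1, 00--0, 1--11}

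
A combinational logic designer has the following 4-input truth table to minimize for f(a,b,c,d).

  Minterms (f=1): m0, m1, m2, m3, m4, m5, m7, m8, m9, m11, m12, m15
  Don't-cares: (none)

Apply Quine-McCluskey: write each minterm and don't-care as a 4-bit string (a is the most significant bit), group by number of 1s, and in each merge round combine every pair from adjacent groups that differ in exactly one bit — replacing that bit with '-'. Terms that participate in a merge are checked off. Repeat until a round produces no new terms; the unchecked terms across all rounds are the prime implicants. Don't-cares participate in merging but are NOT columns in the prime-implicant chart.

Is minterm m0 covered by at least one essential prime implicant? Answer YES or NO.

[col 0] 0000*, 0001*, 0010*, 0011*, 0100*, 0101*, 0111*, 1000*, 1001*, 1011*, 1100*, 1111*
[col 1] -000*, -001*, -011*, -100*, -111*, 0-00*, 0-01*, 0-11*, 00-0*, 00-1*, 000-*, 001-*, 01-1*, 010-*, 1-00*, 1-11*, 10-1*, 100-*
[col 2] --00, --11, -0-1, -00-, 0--1, 0-0-, 00--
Prime implicants: --00, --11, -0-1, -00-, 0--1, 0-0-, 00--
PI chart (minterm → PIs covering it):
  0 | --00,-00-,0-0-,00--
  1 | -0-1,-00-,0--1,0-0-,00--
  2 | 00--  (sole → essential)
  3 | --11,-0-1,0--1,00--
  4 | --00,0-0-
  5 | 0--1,0-0-
  7 | --11,0--1
  8 | --00,-00-
  9 | -0-1,-00-
  11 | --11,-0-1
  12 | --00  (sole → essential)
  15 | --11  (sole → essential)
Essential prime implicants: --00, --11, 00--

YES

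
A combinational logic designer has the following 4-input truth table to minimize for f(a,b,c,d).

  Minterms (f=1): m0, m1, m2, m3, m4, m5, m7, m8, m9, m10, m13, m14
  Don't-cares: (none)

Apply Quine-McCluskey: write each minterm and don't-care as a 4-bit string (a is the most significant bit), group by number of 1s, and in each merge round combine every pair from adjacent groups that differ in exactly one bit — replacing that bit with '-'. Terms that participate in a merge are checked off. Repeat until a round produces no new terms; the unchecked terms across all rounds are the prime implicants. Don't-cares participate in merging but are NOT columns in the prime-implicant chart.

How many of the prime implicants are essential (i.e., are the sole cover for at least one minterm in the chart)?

4

[col 0] 0000*, 0001*, 0010*, 0011*, 0100*, 0101*, 0111*, 1000*, 1001*, 1010*, 1101*, 1110*
[col 1] -000*, -001*, -010*, -101*, 0-00*, 0-01*, 0-11*, 00-0*, 00-1*, 000-*, 001-*, 01-1*, 010-*, 1-01*, 1-10, 10-0*, 100-*
[col 2] --01, -0-0, -00-, 0--1, 0-0-, 00--
Prime implicants: --01, -0-0, -00-, 0--1, 0-0-, 00--, 1-10
PI chart (minterm → PIs covering it):
  0 | -0-0,-00-,0-0-,00--
  1 | --01,-00-,0--1,0-0-,00--
  2 | -0-0,00--
  3 | 0--1,00--
  4 | 0-0-  (sole → essential)
  5 | --01,0--1,0-0-
  7 | 0--1  (sole → essential)
  8 | -0-0,-00-
  9 | --01,-00-
  10 | -0-0,1-10
  13 | --01  (sole → essential)
  14 | 1-10  (sole → essential)
Essential prime implicants: --01, 0--1, 0-0-, 1-10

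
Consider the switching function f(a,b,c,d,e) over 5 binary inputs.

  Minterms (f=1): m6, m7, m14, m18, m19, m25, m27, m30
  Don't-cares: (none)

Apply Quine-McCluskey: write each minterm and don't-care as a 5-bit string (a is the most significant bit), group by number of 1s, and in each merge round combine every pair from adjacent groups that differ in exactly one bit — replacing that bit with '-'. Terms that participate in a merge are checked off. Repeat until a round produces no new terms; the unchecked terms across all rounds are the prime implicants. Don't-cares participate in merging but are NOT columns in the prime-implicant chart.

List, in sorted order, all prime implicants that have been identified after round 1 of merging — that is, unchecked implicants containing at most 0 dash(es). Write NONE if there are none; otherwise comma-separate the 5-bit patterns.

Round 0: 00110✓ 00111✓ 01110✓ 10010✓ 10011✓ 11001✓ 11011✓ 11110✓
Round 1: -1110 0-110 0011- 1-011 1001- 110-1
PIs = {-1110, 0-110, 0011-, 1-011, 1001-, 110-1}

NONE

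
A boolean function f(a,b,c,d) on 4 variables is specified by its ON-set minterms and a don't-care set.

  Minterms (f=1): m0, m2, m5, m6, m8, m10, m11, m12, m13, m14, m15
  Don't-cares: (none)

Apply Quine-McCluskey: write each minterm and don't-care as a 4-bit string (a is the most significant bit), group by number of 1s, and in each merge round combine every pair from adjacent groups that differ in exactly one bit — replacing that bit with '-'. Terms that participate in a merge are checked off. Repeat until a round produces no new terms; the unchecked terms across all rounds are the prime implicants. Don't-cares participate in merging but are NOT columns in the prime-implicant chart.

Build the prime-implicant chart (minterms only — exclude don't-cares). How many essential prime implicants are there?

4

Round 0: 0000✓ 0010✓ 0101✓ 0110✓ 1000✓ 1010✓ 1011✓ 1100✓ 1101✓ 1110✓ 1111✓
Round 1: -000✓ -010✓ -101 -110✓ 0-10✓ 00-0✓ 1-00✓ 1-10✓ 1-11✓ 10-0✓ 101-✓ 11-0✓ 11-1✓ 110-✓ 111-✓
Round 2: --10 -0-0 1--0 1-1- 11--
PIs = {--10, -0-0, -101, 1--0, 1-1-, 11--}
Coverage chart:
  m0: -0-0 ←essential
  m2: --10,-0-0
  m5: -101 ←essential
  m6: --10 ←essential
  m8: -0-0,1--0
  m10: --10,-0-0,1--0,1-1-
  m11: 1-1- ←essential
  m12: 1--0,11--
  m13: -101,11--
  m14: --10,1--0,1-1-,11--
  m15: 1-1-,11--
Essential: --10, -0-0, -101, 1-1-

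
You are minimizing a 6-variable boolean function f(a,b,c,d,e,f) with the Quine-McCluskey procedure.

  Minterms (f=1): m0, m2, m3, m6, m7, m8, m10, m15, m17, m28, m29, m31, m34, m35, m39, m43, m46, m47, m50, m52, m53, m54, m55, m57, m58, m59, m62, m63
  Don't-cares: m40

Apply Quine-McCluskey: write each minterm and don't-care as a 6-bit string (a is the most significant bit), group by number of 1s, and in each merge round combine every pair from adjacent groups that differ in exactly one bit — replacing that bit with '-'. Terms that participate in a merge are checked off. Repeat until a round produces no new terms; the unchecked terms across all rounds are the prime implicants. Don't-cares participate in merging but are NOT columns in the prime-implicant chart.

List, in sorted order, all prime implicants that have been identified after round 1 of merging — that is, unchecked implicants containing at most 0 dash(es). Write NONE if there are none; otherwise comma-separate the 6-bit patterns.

010001

size-2^0 implicants → 000000(✓)  000010(✓)  000011(✓)  000110(✓)  000111(✓)  001000(✓)  001010(✓)  001111(✓)  010001  011100(✓)  011101(✓)  011111(✓)  100010(✓)  100011(✓)  100111(✓)  101000(✓)  101011(✓)  101110(✓)  101111(✓)  110010(✓)  110100(✓)  110101(✓)  110110(✓)  110111(✓)  111001(✓)  111010(✓)  111011(✓)  111110(✓)  111111(✓)
size-2^1 implicants → -00010(✓)  -00011(✓)  -00111(✓)  -01000  -01111(✓)  -11111(✓)  0-1111(✓)  00-000(✓)  00-010(✓)  00-111(✓)  000-10(✓)  000-11(✓)  0000-0(✓)  00001-(✓)  00011-(✓)  0010-0(✓)  0111-1  01110-  1-0010  1-0111(✓)  1-1011(✓)  1-1110(✓)  1-1111(✓)  10-011(✓)  10-111(✓)  100-11(✓)  10001-(✓)  101-11(✓)  10111-(✓)  11-010(✓)  11-110(✓)  11-111(✓)  110-10(✓)  1101-0(✓)  1101-1(✓)  11010-(✓)  11011-(✓)  111-10(✓)  111-11(✓)  1110-1  11101-(✓)  11111-(✓)
size-2^2 implicants → --1111  -0-111  -00-11  -0001-  00-0-0  000-1-  1--111  1-1-11  1-111-  10--11  11--10  11-11-  1101--  111-1-
Unchecked terms (primes): --1111, -0-111, -00-11, -0001-, -01000, 00-0-0, 000-1-, 010001, 0111-1, 01110-, 1--111, 1-0010, 1-1-11, 1-111-, 10--11, 11--10, 11-11-, 1101--, 111-1-, 1110-1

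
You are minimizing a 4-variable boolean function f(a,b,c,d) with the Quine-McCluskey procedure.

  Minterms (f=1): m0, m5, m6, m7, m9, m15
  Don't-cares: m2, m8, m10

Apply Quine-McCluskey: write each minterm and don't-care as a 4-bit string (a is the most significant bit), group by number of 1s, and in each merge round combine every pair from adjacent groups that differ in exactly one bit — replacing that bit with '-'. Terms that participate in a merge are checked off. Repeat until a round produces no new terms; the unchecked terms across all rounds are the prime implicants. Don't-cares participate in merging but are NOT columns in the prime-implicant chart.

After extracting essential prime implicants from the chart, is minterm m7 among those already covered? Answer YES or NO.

YES

size-2^0 implicants → 0000(✓)  0010(✓)  0101(✓)  0110(✓)  0111(✓)  1000(✓)  1001(✓)  1010(✓)  1111(✓)
size-2^1 implicants → -000(✓)  -010(✓)  -111  0-10  00-0(✓)  01-1  011-  10-0(✓)  100-
size-2^2 implicants → -0-0
Unchecked terms (primes): -0-0, -111, 0-10, 01-1, 011-, 100-
Minterm coverage:
  m0 ⊆ -0-0 [E]
  m5 ⊆ 01-1 [E]
  m6 ⊆ 0-10,011-
  m7 ⊆ -111,01-1,011-
  m9 ⊆ 100- [E]
  m15 ⊆ -111 [E]
E = {-0-0, -111, 01-1, 100-}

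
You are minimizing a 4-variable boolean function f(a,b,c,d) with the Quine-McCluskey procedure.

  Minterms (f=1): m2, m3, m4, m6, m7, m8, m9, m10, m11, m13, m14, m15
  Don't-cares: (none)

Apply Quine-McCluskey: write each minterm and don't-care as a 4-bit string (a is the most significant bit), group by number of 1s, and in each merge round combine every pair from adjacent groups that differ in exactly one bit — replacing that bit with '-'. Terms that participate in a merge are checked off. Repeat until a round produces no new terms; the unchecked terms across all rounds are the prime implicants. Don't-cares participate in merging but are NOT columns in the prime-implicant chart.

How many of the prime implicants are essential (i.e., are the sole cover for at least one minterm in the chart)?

size-2^0 implicants → 0010(✓)  0011(✓)  0100(✓)  0110(✓)  0111(✓)  1000(✓)  1001(✓)  1010(✓)  1011(✓)  1101(✓)  1110(✓)  1111(✓)
size-2^1 implicants → -010(✓)  -011(✓)  -110(✓)  -111(✓)  0-10(✓)  0-11(✓)  001-(✓)  01-0  011-(✓)  1-01(✓)  1-10(✓)  1-11(✓)  10-0(✓)  10-1(✓)  100-(✓)  101-(✓)  11-1(✓)  111-(✓)
size-2^2 implicants → --10(✓)  --11(✓)  -01-(✓)  -11-(✓)  0-1-(✓)  1--1  1-1-(✓)  10--
size-2^3 implicants → --1-
Unchecked terms (primes): --1-, 01-0, 1--1, 10--
Minterm coverage:
  m2 ⊆ --1- [E]
  m3 ⊆ --1- [E]
  m4 ⊆ 01-0 [E]
  m6 ⊆ --1-,01-0
  m7 ⊆ --1- [E]
  m8 ⊆ 10-- [E]
  m9 ⊆ 1--1,10--
  m10 ⊆ --1-,10--
  m11 ⊆ --1-,1--1,10--
  m13 ⊆ 1--1 [E]
  m14 ⊆ --1- [E]
  m15 ⊆ --1-,1--1
E = {--1-, 01-0, 1--1, 10--}

4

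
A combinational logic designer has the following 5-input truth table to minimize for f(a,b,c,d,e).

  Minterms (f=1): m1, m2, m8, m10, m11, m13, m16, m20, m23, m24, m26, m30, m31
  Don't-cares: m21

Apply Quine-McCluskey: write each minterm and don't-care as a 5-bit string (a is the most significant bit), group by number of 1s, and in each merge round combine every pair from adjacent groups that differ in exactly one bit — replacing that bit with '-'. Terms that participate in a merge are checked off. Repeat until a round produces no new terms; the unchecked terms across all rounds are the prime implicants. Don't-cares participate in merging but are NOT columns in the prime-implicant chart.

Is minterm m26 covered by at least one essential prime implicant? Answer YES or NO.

Round 0: 00001 00010✓ 01000✓ 01010✓ 01011✓ 01101 10000✓ 10100✓ 10101✓ 10111✓ 11000✓ 11010✓ 11110✓ 11111✓
Round 1: -1000✓ -1010✓ 0-010 010-0✓ 0101- 1-000 1-111 10-00 101-1 1010- 11-10 110-0✓ 1111-
Round 2: -10-0
PIs = {-10-0, 0-010, 00001, 0101-, 01101, 1-000, 1-111, 10-00, 101-1, 1010-, 11-10, 1111-}
Coverage chart:
  m1: 00001 ←essential
  m2: 0-010 ←essential
  m8: -10-0 ←essential
  m10: -10-0,0-010,0101-
  m11: 0101- ←essential
  m13: 01101 ←essential
  m16: 1-000,10-00
  m20: 10-00,1010-
  m23: 1-111,101-1
  m24: -10-0,1-000
  m26: -10-0,11-10
  m30: 11-10,1111-
  m31: 1-111,1111-
Essential: -10-0, 0-010, 00001, 0101-, 01101

YES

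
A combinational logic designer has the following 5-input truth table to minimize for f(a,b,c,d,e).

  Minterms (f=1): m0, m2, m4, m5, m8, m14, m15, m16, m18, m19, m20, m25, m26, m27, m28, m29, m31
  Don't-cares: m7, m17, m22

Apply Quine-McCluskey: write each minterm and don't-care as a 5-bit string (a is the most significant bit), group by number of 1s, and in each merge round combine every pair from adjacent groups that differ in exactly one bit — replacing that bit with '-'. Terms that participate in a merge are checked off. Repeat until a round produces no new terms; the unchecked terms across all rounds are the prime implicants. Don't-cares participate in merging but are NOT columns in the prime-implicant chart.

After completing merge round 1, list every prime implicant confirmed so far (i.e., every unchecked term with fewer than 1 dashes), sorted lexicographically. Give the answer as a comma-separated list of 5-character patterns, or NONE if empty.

[col 0] 00000*, 00010*, 00100*, 00101*, 00111*, 01000*, 01110*, 01111*, 10000*, 10001*, 10010*, 10011*, 10100*, 10110*, 11001*, 11010*, 11011*, 11100*, 11101*, 11111*
[col 1] -0000*, -0010*, -0100*, -1111, 0-000, 0-111, 00-00*, 000-0*, 001-1, 0010-, 0111-, 1-001*, 1-010*, 1-011*, 1-100, 10-00*, 10-10*, 100-0*, 100-1*, 1000-*, 1001-*, 101-0*, 11-01*, 11-11*, 110-1*, 1101-*, 111-1*, 1110-
[col 2] -0-00, -00-0, 1-0-1, 1-01-, 10--0, 100--, 11--1
Prime implicants: -0-00, -00-0, -1111, 0-000, 0-111, 001-1, 0010-, 0111-, 1-0-1, 1-01-, 1-100, 10--0, 100--, 11--1, 1110-

NONE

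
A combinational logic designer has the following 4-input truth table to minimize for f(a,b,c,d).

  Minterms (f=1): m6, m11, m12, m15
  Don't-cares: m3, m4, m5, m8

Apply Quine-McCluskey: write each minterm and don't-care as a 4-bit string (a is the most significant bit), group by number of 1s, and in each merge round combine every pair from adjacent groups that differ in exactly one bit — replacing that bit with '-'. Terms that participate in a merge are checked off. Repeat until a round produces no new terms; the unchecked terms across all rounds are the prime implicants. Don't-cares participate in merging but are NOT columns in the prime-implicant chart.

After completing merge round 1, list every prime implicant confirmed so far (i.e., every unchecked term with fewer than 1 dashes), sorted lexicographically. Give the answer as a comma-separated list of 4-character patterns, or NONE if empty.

NONE

[col 0] 0011*, 0100*, 0101*, 0110*, 1000*, 1011*, 1100*, 1111*
[col 1] -011, -100, 01-0, 010-, 1-00, 1-11
Prime implicants: -011, -100, 01-0, 010-, 1-00, 1-11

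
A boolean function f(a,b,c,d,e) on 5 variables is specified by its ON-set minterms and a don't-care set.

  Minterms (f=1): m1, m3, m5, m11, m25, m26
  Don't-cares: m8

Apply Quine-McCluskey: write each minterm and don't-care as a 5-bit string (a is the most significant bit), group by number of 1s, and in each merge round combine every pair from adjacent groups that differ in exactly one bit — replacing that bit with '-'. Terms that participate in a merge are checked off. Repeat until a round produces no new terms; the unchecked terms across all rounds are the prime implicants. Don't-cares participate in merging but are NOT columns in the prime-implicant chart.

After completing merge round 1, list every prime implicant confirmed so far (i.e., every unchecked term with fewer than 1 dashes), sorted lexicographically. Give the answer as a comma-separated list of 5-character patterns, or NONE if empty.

Round 0: 00001✓ 00011✓ 00101✓ 01000 01011✓ 11001 11010
Round 1: 0-011 00-01 000-1
PIs = {0-011, 00-01, 000-1, 01000, 11001, 11010}

01000, 11001, 11010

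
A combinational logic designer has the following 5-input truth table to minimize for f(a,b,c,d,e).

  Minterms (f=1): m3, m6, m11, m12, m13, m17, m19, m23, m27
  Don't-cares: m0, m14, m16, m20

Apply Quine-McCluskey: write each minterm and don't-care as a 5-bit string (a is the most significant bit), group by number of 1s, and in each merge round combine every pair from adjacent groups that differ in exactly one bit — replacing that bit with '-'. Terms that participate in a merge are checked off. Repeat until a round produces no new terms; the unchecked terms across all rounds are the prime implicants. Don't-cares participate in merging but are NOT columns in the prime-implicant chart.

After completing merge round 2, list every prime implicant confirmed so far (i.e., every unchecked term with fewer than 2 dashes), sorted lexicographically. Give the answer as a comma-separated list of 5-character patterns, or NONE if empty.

-0000, 0-110, 011-0, 0110-, 10-00, 10-11, 100-1, 1000-

size-2^0 implicants → 00000(✓)  00011(✓)  00110(✓)  01011(✓)  01100(✓)  01101(✓)  01110(✓)  10000(✓)  10001(✓)  10011(✓)  10100(✓)  10111(✓)  11011(✓)
size-2^1 implicants → -0000  -0011(✓)  -1011(✓)  0-011(✓)  0-110  011-0  0110-  1-011(✓)  10-00  10-11  100-1  1000-
size-2^2 implicants → --011
Unchecked terms (primes): --011, -0000, 0-110, 011-0, 0110-, 10-00, 10-11, 100-1, 1000-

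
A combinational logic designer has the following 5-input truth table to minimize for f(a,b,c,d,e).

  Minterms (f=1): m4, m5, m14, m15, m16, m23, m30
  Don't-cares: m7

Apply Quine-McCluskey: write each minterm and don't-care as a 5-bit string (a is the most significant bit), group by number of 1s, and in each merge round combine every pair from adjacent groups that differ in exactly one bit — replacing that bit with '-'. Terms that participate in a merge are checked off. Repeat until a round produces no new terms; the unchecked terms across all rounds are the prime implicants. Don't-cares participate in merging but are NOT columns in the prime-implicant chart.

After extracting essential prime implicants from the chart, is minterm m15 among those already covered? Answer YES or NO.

size-2^0 implicants → 00100(✓)  00101(✓)  00111(✓)  01110(✓)  01111(✓)  10000  10111(✓)  11110(✓)
size-2^1 implicants → -0111  -1110  0-111  001-1  0010-  0111-
Unchecked terms (primes): -0111, -1110, 0-111, 001-1, 0010-, 0111-, 10000
Minterm coverage:
  m4 ⊆ 0010- [E]
  m5 ⊆ 001-1,0010-
  m14 ⊆ -1110,0111-
  m15 ⊆ 0-111,0111-
  m16 ⊆ 10000 [E]
  m23 ⊆ -0111 [E]
  m30 ⊆ -1110 [E]
E = {-0111, -1110, 0010-, 10000}

NO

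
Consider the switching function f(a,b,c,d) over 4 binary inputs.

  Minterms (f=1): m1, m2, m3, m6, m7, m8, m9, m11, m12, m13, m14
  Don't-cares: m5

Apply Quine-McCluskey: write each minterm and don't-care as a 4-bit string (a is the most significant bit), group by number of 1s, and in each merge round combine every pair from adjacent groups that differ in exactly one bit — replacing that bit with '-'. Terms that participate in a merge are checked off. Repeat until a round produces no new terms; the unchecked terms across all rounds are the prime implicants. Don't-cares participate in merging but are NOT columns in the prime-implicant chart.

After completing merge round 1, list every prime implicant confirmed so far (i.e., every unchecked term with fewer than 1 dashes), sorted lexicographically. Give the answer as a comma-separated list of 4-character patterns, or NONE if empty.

[col 0] 0001*, 0010*, 0011*, 0101*, 0110*, 0111*, 1000*, 1001*, 1011*, 1100*, 1101*, 1110*
[col 1] -001*, -011*, -101*, -110, 0-01*, 0-10*, 0-11*, 00-1*, 001-*, 01-1*, 011-*, 1-00*, 1-01*, 10-1*, 100-*, 11-0, 110-*
[col 2] --01, -0-1, 0--1, 0-1-, 1-0-
Prime implicants: --01, -0-1, -110, 0--1, 0-1-, 1-0-, 11-0

NONE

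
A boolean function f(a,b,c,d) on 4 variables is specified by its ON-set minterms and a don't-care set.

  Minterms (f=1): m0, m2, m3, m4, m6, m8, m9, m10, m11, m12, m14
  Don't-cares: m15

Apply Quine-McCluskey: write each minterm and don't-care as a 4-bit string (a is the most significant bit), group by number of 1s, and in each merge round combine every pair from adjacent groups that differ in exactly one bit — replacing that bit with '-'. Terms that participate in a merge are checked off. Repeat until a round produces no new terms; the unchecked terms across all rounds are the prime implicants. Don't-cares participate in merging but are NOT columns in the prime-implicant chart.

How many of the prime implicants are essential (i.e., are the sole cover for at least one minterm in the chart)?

size-2^0 implicants → 0000(✓)  0010(✓)  0011(✓)  0100(✓)  0110(✓)  1000(✓)  1001(✓)  1010(✓)  1011(✓)  1100(✓)  1110(✓)  1111(✓)
size-2^1 implicants → -000(✓)  -010(✓)  -011(✓)  -100(✓)  -110(✓)  0-00(✓)  0-10(✓)  00-0(✓)  001-(✓)  01-0(✓)  1-00(✓)  1-10(✓)  1-11(✓)  10-0(✓)  10-1(✓)  100-(✓)  101-(✓)  11-0(✓)  111-(✓)
size-2^2 implicants → --00(✓)  --10(✓)  -0-0(✓)  -01-  -1-0(✓)  0--0(✓)  1--0(✓)  1-1-  10--
size-2^3 implicants → ---0
Unchecked terms (primes): ---0, -01-, 1-1-, 10--
Minterm coverage:
  m0 ⊆ ---0 [E]
  m2 ⊆ ---0,-01-
  m3 ⊆ -01- [E]
  m4 ⊆ ---0 [E]
  m6 ⊆ ---0 [E]
  m8 ⊆ ---0,10--
  m9 ⊆ 10-- [E]
  m10 ⊆ ---0,-01-,1-1-,10--
  m11 ⊆ -01-,1-1-,10--
  m12 ⊆ ---0 [E]
  m14 ⊆ ---0,1-1-
E = {---0, -01-, 10--}

3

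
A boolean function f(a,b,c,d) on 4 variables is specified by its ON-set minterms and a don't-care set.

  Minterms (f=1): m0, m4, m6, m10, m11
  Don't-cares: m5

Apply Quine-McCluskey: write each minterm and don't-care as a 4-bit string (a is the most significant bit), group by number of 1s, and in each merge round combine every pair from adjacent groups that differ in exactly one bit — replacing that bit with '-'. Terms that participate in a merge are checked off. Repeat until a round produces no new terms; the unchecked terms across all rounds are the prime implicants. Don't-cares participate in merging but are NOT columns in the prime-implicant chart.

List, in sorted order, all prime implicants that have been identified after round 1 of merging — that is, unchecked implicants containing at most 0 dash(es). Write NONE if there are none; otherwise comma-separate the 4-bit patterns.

NONE

[col 0] 0000*, 0100*, 0101*, 0110*, 1010*, 1011*
[col 1] 0-00, 01-0, 010-, 101-
Prime implicants: 0-00, 01-0, 010-, 101-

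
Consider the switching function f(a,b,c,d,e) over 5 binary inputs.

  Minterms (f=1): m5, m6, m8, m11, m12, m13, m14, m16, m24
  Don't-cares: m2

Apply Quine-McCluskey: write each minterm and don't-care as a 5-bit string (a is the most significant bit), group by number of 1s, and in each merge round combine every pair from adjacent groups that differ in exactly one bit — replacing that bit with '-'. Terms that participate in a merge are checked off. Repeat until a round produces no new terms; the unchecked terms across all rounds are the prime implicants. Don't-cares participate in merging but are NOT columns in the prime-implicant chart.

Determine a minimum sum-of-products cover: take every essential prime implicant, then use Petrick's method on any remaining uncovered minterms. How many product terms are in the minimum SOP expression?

[col 0] 00010*, 00101*, 00110*, 01000*, 01011, 01100*, 01101*, 01110*, 10000*, 11000*
[col 1] -1000, 0-101, 0-110, 00-10, 01-00, 011-0, 0110-, 1-000
Prime implicants: -1000, 0-101, 0-110, 00-10, 01-00, 01011, 011-0, 0110-, 1-000
PI chart (minterm → PIs covering it):
  5 | 0-101  (sole → essential)
  6 | 0-110,00-10
  8 | -1000,01-00
  11 | 01011  (sole → essential)
  12 | 01-00,011-0,0110-
  13 | 0-101,0110-
  14 | 0-110,011-0
  16 | 1-000  (sole → essential)
  24 | -1000,1-000
Essential prime implicants: 0-101, 01011, 1-000
Petrick residual → 0-110, 01-00
Minimum SOP uses 5 PIs: a'cd'e + a'cde' + a'bd'e' + a'bc'de + ac'd'e'

5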